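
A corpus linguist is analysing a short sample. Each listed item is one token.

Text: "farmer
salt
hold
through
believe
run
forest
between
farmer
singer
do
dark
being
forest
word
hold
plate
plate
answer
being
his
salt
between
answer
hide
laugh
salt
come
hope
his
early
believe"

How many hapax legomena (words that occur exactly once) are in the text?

11

Frequencies: salt:3, farmer:2, hold:2, believe:2, forest:2, between:2, being:2, plate:2, answer:2, his:2, through:1, run:1, singer:1, do:1, dark:1, word:1, hide:1, laugh:1, come:1, hope:1, … (1 more, each freq 1)
Hapax (freq=1): come, dark, do, early, hide, hope, laugh, run, singer, through, word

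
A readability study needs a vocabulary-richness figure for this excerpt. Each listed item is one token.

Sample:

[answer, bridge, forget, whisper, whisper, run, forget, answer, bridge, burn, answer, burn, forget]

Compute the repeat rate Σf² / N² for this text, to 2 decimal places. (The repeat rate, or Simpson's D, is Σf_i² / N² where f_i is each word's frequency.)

0.18

Frequencies: answer:3, forget:3, bridge:2, whisper:2, burn:2, run:1
Σf² = 31; N² = 169
Repeat rate = 31 / 169 = 0.18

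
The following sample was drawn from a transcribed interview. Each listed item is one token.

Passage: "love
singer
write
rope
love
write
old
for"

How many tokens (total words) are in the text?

8

Tokens: love, singer, write, rope, love, write, old, for
N = 8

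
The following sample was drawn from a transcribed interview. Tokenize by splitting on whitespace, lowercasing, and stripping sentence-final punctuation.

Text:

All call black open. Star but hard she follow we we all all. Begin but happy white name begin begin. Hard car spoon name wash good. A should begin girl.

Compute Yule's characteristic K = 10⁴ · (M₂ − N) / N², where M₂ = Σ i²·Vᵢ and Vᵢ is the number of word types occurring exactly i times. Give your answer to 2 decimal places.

Frequencies: begin:4, all:3, but:2, hard:2, we:2, name:2, call:1, black:1, open:1, star:1, she:1, follow:1, happy:1, white:1, car:1, spoon:1, wash:1, good:1, a:1, should:1, … (1 more, each freq 1)
N = 30. Frequency spectrum: V_1=15, V_2=4, V_3=1, V_4=1
M₂ = 1²·15 + 2²·4 + 3²·1 + 4²·1 = 56
K = 10000 × (56 − 30) / 30² = 288.89

288.89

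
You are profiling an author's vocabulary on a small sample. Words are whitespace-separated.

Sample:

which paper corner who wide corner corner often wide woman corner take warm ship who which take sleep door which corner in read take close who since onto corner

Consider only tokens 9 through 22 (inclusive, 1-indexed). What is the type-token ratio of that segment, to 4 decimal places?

0.7857

Segment tokens 9–22: wide, woman, corner, take, warm, ship, who, which, take, sleep, door, which, corner, in
Segment N = 14, segment V = 11.
TTR = 11 / 14 = 0.7857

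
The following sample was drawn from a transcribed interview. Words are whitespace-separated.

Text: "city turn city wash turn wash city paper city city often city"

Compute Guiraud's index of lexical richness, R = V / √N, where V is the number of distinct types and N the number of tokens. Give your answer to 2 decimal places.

N = 12, V = 5.
√N = 3.464102
R = 5 / 3.464102 = 1.44

1.44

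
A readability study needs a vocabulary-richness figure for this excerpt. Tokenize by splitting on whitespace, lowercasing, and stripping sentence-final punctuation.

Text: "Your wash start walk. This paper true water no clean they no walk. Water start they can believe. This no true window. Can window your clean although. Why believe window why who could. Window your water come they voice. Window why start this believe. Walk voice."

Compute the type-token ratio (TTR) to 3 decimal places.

0.435

N = 46 tokens, V = 20 types.
TTR = V / N = 20 / 46 = 0.435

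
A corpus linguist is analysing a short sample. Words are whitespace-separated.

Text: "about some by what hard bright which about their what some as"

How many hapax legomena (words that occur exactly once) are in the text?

6

Frequencies: about:2, some:2, what:2, by:1, hard:1, bright:1, which:1, their:1, as:1
Hapax (freq=1): as, bright, by, hard, their, which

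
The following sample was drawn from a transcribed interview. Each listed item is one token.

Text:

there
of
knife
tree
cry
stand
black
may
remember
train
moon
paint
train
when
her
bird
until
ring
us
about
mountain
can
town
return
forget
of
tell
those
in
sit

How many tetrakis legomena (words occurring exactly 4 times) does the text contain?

0

Frequencies: of:2, train:2, there:1, knife:1, tree:1, cry:1, stand:1, black:1, may:1, remember:1, moon:1, paint:1, when:1, her:1, bird:1, until:1, ring:1, us:1, about:1, mountain:1, … (8 more, each freq 1)
Words with frequency 4: (none)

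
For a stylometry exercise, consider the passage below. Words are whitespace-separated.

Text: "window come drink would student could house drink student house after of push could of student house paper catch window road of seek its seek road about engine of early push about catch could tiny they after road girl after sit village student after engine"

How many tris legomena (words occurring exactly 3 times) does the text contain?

3

Frequencies: student:4, after:4, of:4, could:3, house:3, road:3, window:2, drink:2, push:2, catch:2, seek:2, about:2, engine:2, come:1, would:1, paper:1, its:1, early:1, tiny:1, they:1, … (3 more, each freq 1)
Words with frequency 3: could, house, road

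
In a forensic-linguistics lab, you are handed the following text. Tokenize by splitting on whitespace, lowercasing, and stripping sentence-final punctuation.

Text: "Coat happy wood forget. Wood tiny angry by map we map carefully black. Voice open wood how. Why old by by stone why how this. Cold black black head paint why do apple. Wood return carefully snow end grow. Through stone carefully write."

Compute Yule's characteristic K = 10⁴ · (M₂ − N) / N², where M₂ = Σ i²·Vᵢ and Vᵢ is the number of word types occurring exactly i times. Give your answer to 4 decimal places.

227.1498

Frequencies: wood:4, by:3, carefully:3, black:3, why:3, map:2, how:2, stone:2, coat:1, happy:1, forget:1, tiny:1, angry:1, we:1, voice:1, open:1, old:1, this:1, cold:1, head:1, … (9 more, each freq 1)
N = 43. Frequency spectrum: V_1=21, V_2=3, V_3=4, V_4=1
M₂ = 1²·21 + 2²·3 + 3²·4 + 4²·1 = 85
K = 10000 × (85 − 43) / 43² = 227.1498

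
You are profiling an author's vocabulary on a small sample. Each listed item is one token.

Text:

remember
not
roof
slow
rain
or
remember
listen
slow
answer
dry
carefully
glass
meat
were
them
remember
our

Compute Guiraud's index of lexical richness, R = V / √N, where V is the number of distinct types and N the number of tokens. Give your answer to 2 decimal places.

N = 18, V = 15.
√N = 4.242641
R = 15 / 4.242641 = 3.54

3.54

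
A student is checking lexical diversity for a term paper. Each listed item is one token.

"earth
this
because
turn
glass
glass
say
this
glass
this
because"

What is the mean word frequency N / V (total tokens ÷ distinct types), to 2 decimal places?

1.83

N = 11 tokens, V = 6 types.
Mean frequency = N / V = 11 / 6 = 1.83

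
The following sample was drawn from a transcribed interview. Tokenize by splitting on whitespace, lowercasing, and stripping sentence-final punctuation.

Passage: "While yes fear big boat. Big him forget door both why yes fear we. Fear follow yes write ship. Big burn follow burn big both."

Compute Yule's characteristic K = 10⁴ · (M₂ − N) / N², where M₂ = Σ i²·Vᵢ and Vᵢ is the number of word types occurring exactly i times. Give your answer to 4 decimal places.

480.0000

Frequencies: big:4, yes:3, fear:3, both:2, follow:2, burn:2, while:1, boat:1, him:1, forget:1, door:1, why:1, we:1, write:1, ship:1
N = 25. Frequency spectrum: V_1=9, V_2=3, V_3=2, V_4=1
M₂ = 1²·9 + 2²·3 + 3²·2 + 4²·1 = 55
K = 10000 × (55 − 25) / 25² = 480.0000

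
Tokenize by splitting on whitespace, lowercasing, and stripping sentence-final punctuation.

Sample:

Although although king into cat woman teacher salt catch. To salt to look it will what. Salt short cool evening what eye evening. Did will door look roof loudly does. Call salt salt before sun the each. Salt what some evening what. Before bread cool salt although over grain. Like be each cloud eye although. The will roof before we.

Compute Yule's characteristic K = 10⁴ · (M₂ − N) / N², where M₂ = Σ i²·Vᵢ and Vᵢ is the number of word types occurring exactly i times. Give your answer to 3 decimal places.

272.222

Frequencies: salt:7, although:4, what:4, will:3, evening:3, before:3, to:2, look:2, cool:2, eye:2, roof:2, the:2, each:2, king:1, into:1, cat:1, woman:1, teacher:1, catch:1, it:1, … (15 more, each freq 1)
N = 60. Frequency spectrum: V_1=22, V_2=7, V_3=3, V_4=2, V_7=1
M₂ = 1²·22 + 2²·7 + 3²·3 + 4²·2 + 7²·1 = 158
K = 10000 × (158 − 60) / 60² = 272.222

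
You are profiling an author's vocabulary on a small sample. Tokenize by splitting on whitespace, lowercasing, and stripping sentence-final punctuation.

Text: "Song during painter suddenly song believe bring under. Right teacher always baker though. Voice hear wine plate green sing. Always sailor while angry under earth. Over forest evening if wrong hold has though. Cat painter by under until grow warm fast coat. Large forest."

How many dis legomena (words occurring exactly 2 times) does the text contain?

5

Frequencies: under:3, song:2, painter:2, always:2, though:2, forest:2, during:1, suddenly:1, believe:1, bring:1, right:1, teacher:1, baker:1, voice:1, hear:1, wine:1, plate:1, green:1, sing:1, sailor:1, … (17 more, each freq 1)
Words with frequency 2: always, forest, painter, song, though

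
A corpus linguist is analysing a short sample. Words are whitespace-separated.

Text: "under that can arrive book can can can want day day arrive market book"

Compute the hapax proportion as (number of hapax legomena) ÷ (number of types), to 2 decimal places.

0.50

Frequencies: can:4, arrive:2, book:2, day:2, under:1, that:1, want:1, market:1
Hapax count = 4; type count = 8.
Ratio = 4 / 8 = 0.50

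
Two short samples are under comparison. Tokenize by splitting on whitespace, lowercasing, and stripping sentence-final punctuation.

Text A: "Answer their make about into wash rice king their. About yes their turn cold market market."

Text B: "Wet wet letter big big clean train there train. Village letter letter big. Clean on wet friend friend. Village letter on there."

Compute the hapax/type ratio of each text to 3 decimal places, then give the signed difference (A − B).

0.750

A: hapax=9, V=12, ratio=0.750
B: hapax=0, V=9, ratio=0.000
Difference = 0.750 − 0.000 = 0.750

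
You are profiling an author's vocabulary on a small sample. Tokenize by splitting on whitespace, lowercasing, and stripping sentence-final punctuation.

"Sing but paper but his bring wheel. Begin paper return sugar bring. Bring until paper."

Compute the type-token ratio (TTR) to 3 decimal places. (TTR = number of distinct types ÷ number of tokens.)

N = 15 tokens, V = 10 types.
TTR = V / N = 10 / 15 = 0.667

0.667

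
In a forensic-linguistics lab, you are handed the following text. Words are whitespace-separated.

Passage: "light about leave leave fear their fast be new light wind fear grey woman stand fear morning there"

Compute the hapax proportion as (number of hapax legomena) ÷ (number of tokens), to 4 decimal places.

Frequencies: fear:3, light:2, leave:2, about:1, their:1, fast:1, be:1, new:1, wind:1, grey:1, woman:1, stand:1, morning:1, there:1
Hapax count = 11; token count = 18.
Ratio = 11 / 18 = 0.6111

0.6111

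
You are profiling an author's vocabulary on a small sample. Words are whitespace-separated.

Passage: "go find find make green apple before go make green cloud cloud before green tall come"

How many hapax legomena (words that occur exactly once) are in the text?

3

Frequencies: green:3, go:2, find:2, make:2, before:2, cloud:2, apple:1, tall:1, come:1
Hapax (freq=1): apple, come, tall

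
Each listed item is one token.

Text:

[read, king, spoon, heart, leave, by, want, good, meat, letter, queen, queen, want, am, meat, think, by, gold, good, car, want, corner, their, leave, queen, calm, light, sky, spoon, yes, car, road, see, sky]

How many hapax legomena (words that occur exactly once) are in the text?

14

Frequencies: want:3, queen:3, spoon:2, leave:2, by:2, good:2, meat:2, car:2, sky:2, read:1, king:1, heart:1, letter:1, am:1, think:1, gold:1, corner:1, their:1, calm:1, light:1, … (3 more, each freq 1)
Hapax (freq=1): am, calm, corner, gold, heart, king, letter, light, read, road, see, their, think, yes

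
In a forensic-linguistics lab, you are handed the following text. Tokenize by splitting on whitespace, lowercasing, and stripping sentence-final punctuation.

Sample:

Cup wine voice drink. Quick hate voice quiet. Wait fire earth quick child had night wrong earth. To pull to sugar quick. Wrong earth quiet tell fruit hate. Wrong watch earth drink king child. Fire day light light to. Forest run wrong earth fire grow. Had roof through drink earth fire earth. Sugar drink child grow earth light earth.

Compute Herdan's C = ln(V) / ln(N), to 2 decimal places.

N = 59, V = 28.
ln(V) = 3.332205, ln(N) = 4.077537
C = 3.332205 / 4.077537 = 0.82

0.82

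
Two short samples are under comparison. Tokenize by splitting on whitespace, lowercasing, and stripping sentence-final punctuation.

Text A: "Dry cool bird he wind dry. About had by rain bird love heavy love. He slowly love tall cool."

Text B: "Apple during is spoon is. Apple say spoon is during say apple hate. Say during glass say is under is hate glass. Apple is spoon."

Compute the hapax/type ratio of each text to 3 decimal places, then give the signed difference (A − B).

0.490

A: hapax=8, V=13, ratio=0.615
B: hapax=1, V=8, ratio=0.125
Difference = 0.615 − 0.125 = 0.490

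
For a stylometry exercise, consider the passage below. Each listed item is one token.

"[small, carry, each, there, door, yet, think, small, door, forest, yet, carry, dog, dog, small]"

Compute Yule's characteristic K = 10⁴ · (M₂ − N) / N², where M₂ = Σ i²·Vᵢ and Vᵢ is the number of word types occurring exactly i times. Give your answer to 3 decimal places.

622.222

Frequencies: small:3, carry:2, door:2, yet:2, dog:2, each:1, there:1, think:1, forest:1
N = 15. Frequency spectrum: V_1=4, V_2=4, V_3=1
M₂ = 1²·4 + 2²·4 + 3²·1 = 29
K = 10000 × (29 − 15) / 15² = 622.222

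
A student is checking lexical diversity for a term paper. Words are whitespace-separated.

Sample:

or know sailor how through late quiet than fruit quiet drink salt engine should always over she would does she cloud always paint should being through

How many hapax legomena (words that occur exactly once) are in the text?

Frequencies: through:2, quiet:2, should:2, always:2, she:2, or:1, know:1, sailor:1, how:1, late:1, than:1, fruit:1, drink:1, salt:1, engine:1, over:1, would:1, does:1, cloud:1, paint:1, … (1 more, each freq 1)
Hapax (freq=1): being, cloud, does, drink, engine, fruit, how, know, late, or, over, paint, sailor, salt, than, would

16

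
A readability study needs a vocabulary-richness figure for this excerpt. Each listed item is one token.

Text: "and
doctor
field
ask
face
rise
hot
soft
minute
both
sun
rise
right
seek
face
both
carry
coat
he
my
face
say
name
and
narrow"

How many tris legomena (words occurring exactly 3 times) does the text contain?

1

Frequencies: face:3, and:2, rise:2, both:2, doctor:1, field:1, ask:1, hot:1, soft:1, minute:1, sun:1, right:1, seek:1, carry:1, coat:1, he:1, my:1, say:1, name:1, narrow:1
Words with frequency 3: face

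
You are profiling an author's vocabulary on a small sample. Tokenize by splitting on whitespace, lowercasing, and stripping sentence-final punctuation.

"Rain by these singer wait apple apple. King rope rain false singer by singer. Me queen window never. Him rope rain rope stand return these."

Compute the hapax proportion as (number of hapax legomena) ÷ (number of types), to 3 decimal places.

Frequencies: rain:3, singer:3, rope:3, by:2, these:2, apple:2, wait:1, king:1, false:1, me:1, queen:1, window:1, never:1, him:1, stand:1, return:1
Hapax count = 10; type count = 16.
Ratio = 10 / 16 = 0.625

0.625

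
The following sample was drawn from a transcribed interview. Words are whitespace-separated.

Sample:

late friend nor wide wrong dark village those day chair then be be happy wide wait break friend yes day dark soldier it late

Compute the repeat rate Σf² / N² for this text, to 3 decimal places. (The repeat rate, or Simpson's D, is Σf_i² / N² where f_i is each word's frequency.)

Frequencies: late:2, friend:2, wide:2, dark:2, day:2, be:2, nor:1, wrong:1, village:1, those:1, chair:1, then:1, happy:1, wait:1, break:1, yes:1, soldier:1, it:1
Σf² = 36; N² = 576
Repeat rate = 36 / 576 = 0.063

0.063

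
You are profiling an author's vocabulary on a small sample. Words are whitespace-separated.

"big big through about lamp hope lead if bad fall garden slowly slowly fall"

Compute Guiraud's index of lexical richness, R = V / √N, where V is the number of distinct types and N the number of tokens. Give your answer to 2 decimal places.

2.94

N = 14, V = 11.
√N = 3.741657
R = 11 / 3.741657 = 2.94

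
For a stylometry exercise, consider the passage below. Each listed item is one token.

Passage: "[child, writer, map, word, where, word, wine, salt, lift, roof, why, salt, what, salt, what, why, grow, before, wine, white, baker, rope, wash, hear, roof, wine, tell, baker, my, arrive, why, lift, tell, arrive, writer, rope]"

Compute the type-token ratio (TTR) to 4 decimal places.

0.5833

N = 36 tokens, V = 21 types.
TTR = V / N = 21 / 36 = 0.5833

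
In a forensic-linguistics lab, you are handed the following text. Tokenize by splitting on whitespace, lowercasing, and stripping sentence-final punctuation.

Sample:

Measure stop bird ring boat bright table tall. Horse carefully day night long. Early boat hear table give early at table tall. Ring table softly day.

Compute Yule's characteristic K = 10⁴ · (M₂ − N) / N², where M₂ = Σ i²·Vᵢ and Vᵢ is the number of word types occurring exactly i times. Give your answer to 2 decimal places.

Frequencies: table:4, ring:2, boat:2, tall:2, day:2, early:2, measure:1, stop:1, bird:1, bright:1, horse:1, carefully:1, night:1, long:1, hear:1, give:1, at:1, softly:1
N = 26. Frequency spectrum: V_1=12, V_2=5, V_4=1
M₂ = 1²·12 + 2²·5 + 4²·1 = 48
K = 10000 × (48 − 26) / 26² = 325.44

325.44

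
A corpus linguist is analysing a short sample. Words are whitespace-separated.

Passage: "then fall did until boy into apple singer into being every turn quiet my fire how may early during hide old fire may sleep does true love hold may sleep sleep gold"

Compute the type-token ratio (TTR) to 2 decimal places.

N = 32 tokens, V = 26 types.
TTR = V / N = 26 / 32 = 0.81

0.81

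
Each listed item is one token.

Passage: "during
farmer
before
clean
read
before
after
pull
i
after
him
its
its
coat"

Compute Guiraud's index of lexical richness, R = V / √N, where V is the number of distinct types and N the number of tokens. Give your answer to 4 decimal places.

N = 14, V = 11.
√N = 3.741657
R = 11 / 3.741657 = 2.9399

2.9399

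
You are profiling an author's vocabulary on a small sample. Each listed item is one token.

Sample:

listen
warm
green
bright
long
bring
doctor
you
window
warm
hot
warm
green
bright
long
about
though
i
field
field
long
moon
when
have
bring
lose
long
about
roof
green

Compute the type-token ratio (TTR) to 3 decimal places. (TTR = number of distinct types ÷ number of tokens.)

N = 30 tokens, V = 19 types.
TTR = V / N = 19 / 30 = 0.633

0.633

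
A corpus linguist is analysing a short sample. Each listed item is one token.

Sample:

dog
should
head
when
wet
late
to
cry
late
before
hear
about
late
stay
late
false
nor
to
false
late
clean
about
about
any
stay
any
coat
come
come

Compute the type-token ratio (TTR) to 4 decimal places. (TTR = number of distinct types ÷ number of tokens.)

N = 29 tokens, V = 18 types.
TTR = V / N = 18 / 29 = 0.6207

0.6207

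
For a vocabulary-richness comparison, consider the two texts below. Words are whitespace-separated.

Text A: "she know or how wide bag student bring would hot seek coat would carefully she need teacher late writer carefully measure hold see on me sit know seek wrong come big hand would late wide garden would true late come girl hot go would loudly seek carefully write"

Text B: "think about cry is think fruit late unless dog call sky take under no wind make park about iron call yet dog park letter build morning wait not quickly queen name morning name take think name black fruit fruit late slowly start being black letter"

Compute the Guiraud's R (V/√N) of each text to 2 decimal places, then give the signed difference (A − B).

0.29

A: V=33, N=48, R=4.76
B: V=30, N=45, R=4.47
Difference = 4.76 − 4.47 = 0.29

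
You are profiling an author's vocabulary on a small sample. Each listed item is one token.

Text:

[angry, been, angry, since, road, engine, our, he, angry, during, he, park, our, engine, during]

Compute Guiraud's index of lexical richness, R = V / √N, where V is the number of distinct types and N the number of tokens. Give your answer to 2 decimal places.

N = 15, V = 9.
√N = 3.872983
R = 9 / 3.872983 = 2.32

2.32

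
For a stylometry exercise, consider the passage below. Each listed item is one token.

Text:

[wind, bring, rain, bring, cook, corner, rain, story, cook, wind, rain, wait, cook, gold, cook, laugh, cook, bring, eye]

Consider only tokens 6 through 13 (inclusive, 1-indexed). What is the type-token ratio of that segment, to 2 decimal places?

0.75

Segment tokens 6–13: corner, rain, story, cook, wind, rain, wait, cook
Segment N = 8, segment V = 6.
TTR = 6 / 8 = 0.75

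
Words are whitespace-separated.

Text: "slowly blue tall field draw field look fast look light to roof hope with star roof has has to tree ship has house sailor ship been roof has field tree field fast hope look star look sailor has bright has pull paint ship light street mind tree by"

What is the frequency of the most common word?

6

Frequencies: has:6, field:4, look:4, roof:3, tree:3, ship:3, fast:2, light:2, to:2, hope:2, star:2, sailor:2, slowly:1, blue:1, tall:1, draw:1, with:1, house:1, been:1, bright:1, … (5 more, each freq 1)
Most common: 'has' with frequency 6.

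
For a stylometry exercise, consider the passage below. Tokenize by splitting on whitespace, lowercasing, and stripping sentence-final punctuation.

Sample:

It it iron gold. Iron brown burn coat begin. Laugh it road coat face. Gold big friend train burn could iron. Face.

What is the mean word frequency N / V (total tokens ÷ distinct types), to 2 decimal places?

1.57

N = 22 tokens, V = 14 types.
Mean frequency = N / V = 22 / 14 = 1.57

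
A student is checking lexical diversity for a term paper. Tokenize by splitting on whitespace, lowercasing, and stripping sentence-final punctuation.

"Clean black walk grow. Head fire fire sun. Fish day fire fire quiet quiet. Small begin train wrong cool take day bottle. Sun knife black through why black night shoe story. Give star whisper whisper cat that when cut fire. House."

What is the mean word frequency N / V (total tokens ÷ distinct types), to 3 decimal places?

N = 41 tokens, V = 31 types.
Mean frequency = N / V = 41 / 31 = 1.323

1.323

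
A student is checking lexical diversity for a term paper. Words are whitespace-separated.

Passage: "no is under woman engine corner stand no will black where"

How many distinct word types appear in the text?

10

Distinct types: {black, corner, engine, is, no, stand, under, where, will, woman}
V = 10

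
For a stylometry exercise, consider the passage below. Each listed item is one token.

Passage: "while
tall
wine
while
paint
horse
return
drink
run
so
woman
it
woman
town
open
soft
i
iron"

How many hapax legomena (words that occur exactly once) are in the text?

14

Frequencies: while:2, woman:2, tall:1, wine:1, paint:1, horse:1, return:1, drink:1, run:1, so:1, it:1, town:1, open:1, soft:1, i:1, iron:1
Hapax (freq=1): drink, horse, i, iron, it, open, paint, return, run, so, soft, tall, town, wine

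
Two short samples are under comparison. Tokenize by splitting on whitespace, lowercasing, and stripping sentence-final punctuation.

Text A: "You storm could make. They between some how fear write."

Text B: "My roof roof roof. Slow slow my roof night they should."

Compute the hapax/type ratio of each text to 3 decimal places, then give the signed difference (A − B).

0.500

A: hapax=10, V=10, ratio=1.000
B: hapax=3, V=6, ratio=0.500
Difference = 1.000 − 0.500 = 0.500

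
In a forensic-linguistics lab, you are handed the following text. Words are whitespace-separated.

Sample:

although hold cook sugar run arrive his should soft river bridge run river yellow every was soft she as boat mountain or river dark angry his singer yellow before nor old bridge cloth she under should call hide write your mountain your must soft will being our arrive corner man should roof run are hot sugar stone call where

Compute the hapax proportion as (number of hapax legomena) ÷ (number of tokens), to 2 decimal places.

0.49

Frequencies: run:3, should:3, soft:3, river:3, sugar:2, arrive:2, his:2, bridge:2, yellow:2, she:2, mountain:2, call:2, your:2, although:1, hold:1, cook:1, every:1, was:1, as:1, boat:1, … (22 more, each freq 1)
Hapax count = 29; token count = 59.
Ratio = 29 / 59 = 0.49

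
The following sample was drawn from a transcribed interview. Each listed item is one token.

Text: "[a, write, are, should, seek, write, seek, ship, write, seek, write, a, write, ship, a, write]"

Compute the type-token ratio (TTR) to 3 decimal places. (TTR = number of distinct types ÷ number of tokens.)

N = 16 tokens, V = 6 types.
TTR = V / N = 6 / 16 = 0.375

0.375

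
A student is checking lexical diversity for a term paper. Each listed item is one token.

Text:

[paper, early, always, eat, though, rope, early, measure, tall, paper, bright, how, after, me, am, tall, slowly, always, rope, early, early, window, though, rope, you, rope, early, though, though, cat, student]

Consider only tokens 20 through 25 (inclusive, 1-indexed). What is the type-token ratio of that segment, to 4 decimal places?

Segment tokens 20–25: early, early, window, though, rope, you
Segment N = 6, segment V = 5.
TTR = 5 / 6 = 0.8333

0.8333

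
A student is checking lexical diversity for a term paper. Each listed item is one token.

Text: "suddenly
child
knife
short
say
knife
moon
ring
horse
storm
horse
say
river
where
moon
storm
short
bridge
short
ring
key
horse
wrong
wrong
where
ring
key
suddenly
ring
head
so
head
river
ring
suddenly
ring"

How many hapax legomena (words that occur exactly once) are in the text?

3

Frequencies: ring:6, suddenly:3, short:3, horse:3, knife:2, say:2, moon:2, storm:2, river:2, where:2, key:2, wrong:2, head:2, child:1, bridge:1, so:1
Hapax (freq=1): bridge, child, so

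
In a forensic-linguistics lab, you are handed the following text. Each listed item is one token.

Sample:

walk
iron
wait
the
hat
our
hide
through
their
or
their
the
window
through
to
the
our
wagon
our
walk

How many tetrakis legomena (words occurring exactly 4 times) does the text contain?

0

Frequencies: the:3, our:3, walk:2, through:2, their:2, iron:1, wait:1, hat:1, hide:1, or:1, window:1, to:1, wagon:1
Words with frequency 4: (none)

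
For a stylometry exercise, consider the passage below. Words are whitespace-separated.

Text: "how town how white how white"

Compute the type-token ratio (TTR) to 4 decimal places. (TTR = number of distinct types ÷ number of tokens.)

0.5000

N = 6 tokens, V = 3 types.
TTR = V / N = 3 / 6 = 0.5000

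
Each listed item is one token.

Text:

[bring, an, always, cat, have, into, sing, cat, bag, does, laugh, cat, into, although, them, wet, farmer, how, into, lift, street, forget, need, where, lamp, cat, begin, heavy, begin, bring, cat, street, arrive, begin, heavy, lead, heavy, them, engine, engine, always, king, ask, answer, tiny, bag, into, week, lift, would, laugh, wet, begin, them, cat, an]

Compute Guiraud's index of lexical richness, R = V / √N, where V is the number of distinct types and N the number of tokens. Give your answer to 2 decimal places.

4.28

N = 56, V = 32.
√N = 7.483315
R = 32 / 7.483315 = 4.28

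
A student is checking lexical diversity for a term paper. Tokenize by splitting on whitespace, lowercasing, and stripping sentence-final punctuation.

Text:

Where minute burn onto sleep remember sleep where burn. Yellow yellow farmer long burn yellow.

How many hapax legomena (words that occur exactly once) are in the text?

Frequencies: burn:3, yellow:3, where:2, sleep:2, minute:1, onto:1, remember:1, farmer:1, long:1
Hapax (freq=1): farmer, long, minute, onto, remember

5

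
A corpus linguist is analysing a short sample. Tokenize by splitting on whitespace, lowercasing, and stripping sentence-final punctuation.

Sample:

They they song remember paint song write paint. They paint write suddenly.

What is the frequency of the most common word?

3

Frequencies: they:3, paint:3, song:2, write:2, remember:1, suddenly:1
Most common: 'they' with frequency 3.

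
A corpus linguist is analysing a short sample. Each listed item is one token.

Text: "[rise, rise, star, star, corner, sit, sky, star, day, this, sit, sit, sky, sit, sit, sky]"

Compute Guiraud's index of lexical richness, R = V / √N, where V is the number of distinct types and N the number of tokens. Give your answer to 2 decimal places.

N = 16, V = 7.
√N = 4.000000
R = 7 / 4.000000 = 1.75

1.75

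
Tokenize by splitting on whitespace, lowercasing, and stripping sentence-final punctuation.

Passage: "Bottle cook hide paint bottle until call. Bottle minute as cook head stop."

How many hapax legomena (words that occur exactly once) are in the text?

Frequencies: bottle:3, cook:2, hide:1, paint:1, until:1, call:1, minute:1, as:1, head:1, stop:1
Hapax (freq=1): as, call, head, hide, minute, paint, stop, until

8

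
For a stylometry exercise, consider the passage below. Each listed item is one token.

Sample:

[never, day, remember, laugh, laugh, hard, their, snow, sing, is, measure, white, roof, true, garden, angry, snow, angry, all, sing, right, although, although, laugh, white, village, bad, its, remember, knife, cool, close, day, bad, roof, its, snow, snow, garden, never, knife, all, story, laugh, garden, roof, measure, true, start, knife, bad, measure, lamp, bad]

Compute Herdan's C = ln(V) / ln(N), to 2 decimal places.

N = 54, V = 27.
ln(V) = 3.295837, ln(N) = 3.988984
C = 3.295837 / 3.988984 = 0.83

0.83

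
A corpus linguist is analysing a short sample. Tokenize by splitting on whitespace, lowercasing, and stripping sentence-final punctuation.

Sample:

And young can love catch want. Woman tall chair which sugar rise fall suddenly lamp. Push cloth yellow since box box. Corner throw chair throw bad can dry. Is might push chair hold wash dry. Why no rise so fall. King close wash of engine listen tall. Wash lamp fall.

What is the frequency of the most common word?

Frequencies: chair:3, fall:3, wash:3, can:2, tall:2, rise:2, lamp:2, push:2, box:2, throw:2, dry:2, and:1, young:1, love:1, catch:1, want:1, woman:1, which:1, sugar:1, suddenly:1, … (16 more, each freq 1)
Most common: 'chair' with frequency 3.

3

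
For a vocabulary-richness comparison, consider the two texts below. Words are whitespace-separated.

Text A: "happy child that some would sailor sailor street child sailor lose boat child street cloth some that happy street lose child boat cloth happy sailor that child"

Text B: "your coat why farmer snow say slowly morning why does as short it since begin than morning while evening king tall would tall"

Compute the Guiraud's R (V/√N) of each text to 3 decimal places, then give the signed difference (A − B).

A: V=10, N=27, R=1.925
B: V=20, N=23, R=4.170
Difference = 1.925 − 4.170 = -2.245

-2.245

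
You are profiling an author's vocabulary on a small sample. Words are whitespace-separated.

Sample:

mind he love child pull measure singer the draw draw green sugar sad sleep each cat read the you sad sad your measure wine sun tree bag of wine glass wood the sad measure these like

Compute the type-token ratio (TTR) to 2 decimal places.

0.75

N = 36 tokens, V = 27 types.
TTR = V / N = 27 / 36 = 0.75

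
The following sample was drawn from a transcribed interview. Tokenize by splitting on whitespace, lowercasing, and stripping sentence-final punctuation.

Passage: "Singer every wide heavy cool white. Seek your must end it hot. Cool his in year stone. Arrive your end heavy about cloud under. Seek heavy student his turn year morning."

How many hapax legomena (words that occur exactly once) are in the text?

Frequencies: heavy:3, cool:2, seek:2, your:2, end:2, his:2, year:2, singer:1, every:1, wide:1, white:1, must:1, it:1, hot:1, in:1, stone:1, arrive:1, about:1, cloud:1, under:1, … (3 more, each freq 1)
Hapax (freq=1): about, arrive, cloud, every, hot, in, it, morning, must, singer, stone, student, turn, under, white, wide

16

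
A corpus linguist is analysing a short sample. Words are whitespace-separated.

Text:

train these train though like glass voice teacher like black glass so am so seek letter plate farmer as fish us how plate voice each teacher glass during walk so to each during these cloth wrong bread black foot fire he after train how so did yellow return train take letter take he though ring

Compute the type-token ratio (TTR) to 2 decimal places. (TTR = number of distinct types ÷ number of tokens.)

N = 55 tokens, V = 34 types.
TTR = V / N = 34 / 55 = 0.62

0.62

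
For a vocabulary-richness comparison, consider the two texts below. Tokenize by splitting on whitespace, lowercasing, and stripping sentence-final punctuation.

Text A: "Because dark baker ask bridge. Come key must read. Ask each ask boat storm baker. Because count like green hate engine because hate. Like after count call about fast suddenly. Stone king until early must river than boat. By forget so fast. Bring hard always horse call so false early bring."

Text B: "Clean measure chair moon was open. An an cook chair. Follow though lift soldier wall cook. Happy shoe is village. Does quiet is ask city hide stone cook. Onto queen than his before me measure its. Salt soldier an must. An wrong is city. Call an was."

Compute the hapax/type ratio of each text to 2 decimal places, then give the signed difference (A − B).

A: hapax=23, V=36, ratio=0.64
B: hapax=26, V=34, ratio=0.76
Difference = 0.64 − 0.76 = -0.12

-0.12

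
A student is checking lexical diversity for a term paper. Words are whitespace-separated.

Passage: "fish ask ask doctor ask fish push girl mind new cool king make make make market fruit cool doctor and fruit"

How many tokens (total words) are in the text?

Tokens: fish, ask, ask, doctor, ask, fish, push, girl, mind, new, cool, king, make, make, make, market, fruit, cool, doctor, and, fruit
N = 21

21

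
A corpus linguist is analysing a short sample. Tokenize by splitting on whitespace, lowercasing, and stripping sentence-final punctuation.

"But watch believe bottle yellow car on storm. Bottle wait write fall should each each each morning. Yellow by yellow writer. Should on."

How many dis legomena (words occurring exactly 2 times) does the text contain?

3

Frequencies: yellow:3, each:3, bottle:2, on:2, should:2, but:1, watch:1, believe:1, car:1, storm:1, wait:1, write:1, fall:1, morning:1, by:1, writer:1
Words with frequency 2: bottle, on, should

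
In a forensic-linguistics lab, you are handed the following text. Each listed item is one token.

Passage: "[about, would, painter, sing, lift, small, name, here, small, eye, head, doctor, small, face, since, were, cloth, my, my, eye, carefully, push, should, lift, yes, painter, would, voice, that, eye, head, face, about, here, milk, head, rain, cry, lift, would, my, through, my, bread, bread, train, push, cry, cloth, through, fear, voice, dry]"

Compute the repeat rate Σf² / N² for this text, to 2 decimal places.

0.04

Frequencies: my:4, would:3, lift:3, small:3, eye:3, head:3, about:2, painter:2, here:2, face:2, cloth:2, push:2, voice:2, cry:2, through:2, bread:2, sing:1, name:1, doctor:1, since:1, … (10 more, each freq 1)
Σf² = 115; N² = 2809
Repeat rate = 115 / 2809 = 0.04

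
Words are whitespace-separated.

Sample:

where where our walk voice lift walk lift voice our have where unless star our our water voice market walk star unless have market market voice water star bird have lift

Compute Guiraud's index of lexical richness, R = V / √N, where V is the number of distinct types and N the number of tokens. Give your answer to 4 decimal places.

1.9757

N = 31, V = 11.
√N = 5.567764
R = 11 / 5.567764 = 1.9757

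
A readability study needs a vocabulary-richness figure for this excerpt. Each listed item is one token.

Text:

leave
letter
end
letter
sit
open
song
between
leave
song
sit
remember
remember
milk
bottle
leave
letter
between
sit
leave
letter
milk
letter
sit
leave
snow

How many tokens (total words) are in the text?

26

Tokens: leave, letter, end, letter, sit, open, song, between, leave, song, sit, remember, remember, milk, bottle, leave, letter, between, sit, leave, letter, milk, letter, sit, leave, snow
N = 26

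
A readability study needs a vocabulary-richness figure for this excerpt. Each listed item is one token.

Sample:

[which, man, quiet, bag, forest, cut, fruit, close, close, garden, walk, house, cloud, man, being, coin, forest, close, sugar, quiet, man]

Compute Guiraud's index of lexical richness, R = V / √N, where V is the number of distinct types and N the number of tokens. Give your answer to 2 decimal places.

3.27

N = 21, V = 15.
√N = 4.582576
R = 15 / 4.582576 = 3.27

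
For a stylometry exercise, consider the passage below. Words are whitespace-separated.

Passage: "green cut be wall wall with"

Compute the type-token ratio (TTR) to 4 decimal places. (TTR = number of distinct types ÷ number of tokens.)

0.8333

N = 6 tokens, V = 5 types.
TTR = V / N = 5 / 6 = 0.8333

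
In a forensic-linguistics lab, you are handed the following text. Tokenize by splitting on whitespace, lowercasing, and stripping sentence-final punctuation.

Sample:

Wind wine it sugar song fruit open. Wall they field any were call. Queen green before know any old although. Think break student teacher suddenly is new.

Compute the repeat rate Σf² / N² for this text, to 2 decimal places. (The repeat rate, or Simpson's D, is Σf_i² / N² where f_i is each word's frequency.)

Frequencies: any:2, wind:1, wine:1, it:1, sugar:1, song:1, fruit:1, open:1, wall:1, they:1, field:1, were:1, call:1, queen:1, green:1, before:1, know:1, old:1, although:1, think:1, … (6 more, each freq 1)
Σf² = 29; N² = 729
Repeat rate = 29 / 729 = 0.04

0.04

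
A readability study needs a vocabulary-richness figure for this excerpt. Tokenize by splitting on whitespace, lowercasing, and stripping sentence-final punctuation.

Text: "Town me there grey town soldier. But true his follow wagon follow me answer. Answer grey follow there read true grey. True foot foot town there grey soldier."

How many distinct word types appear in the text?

Distinct types: {answer, but, follow, foot, grey, his, me, read, soldier, there, town, true, wagon}
V = 13

13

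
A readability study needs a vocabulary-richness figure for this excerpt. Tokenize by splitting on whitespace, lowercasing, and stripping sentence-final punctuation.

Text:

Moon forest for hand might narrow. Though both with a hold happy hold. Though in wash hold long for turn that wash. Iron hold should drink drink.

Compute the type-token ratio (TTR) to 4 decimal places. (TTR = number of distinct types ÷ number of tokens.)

0.7407

N = 27 tokens, V = 20 types.
TTR = V / N = 20 / 27 = 0.7407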